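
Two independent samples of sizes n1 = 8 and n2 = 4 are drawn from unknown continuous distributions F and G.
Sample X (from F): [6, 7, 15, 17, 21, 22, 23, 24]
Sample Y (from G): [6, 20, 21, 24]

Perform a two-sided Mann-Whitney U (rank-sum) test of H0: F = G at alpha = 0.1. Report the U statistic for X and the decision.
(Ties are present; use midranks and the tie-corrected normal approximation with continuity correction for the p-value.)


Step 1: Combine and sort all 12 observations; assign midranks.
sorted (value, group): (6,X), (6,Y), (7,X), (15,X), (17,X), (20,Y), (21,X), (21,Y), (22,X), (23,X), (24,X), (24,Y)
ranks: 6->1.5, 6->1.5, 7->3, 15->4, 17->5, 20->6, 21->7.5, 21->7.5, 22->9, 23->10, 24->11.5, 24->11.5
Step 2: Rank sum for X: R1 = 1.5 + 3 + 4 + 5 + 7.5 + 9 + 10 + 11.5 = 51.5.
Step 3: U_X = R1 - n1(n1+1)/2 = 51.5 - 8*9/2 = 51.5 - 36 = 15.5.
       U_Y = n1*n2 - U_X = 32 - 15.5 = 16.5.
Step 4: Ties are present, so use the tie-corrected normal approximation (with continuity correction) for the p-value.
Step 5: p-value = 1.000000; compare to alpha = 0.1. fail to reject H0.

U_X = 15.5, p = 1.000000, fail to reject H0 at alpha = 0.1.


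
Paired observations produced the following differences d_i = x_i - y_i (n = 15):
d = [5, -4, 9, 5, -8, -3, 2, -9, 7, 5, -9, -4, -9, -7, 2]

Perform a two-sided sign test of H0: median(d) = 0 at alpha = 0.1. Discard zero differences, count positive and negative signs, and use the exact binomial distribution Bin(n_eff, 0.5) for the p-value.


Step 1: Discard zero differences. Original n = 15; n_eff = number of nonzero differences = 15.
Nonzero differences (with sign): +5, -4, +9, +5, -8, -3, +2, -9, +7, +5, -9, -4, -9, -7, +2
Step 2: Count signs: positive = 7, negative = 8.
Step 3: Under H0: P(positive) = 0.5, so the number of positives S ~ Bin(15, 0.5).
Step 4: Two-sided exact p-value = sum of Bin(15,0.5) probabilities at or below the observed probability = 1.000000.
Step 5: alpha = 0.1. fail to reject H0.

n_eff = 15, pos = 7, neg = 8, p = 1.000000, fail to reject H0.


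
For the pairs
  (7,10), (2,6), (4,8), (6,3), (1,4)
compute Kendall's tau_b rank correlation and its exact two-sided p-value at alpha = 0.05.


Step 1: Enumerate the 10 unordered pairs (i,j) with i<j and classify each by sign(x_j-x_i) * sign(y_j-y_i).
  (1,2):dx=-5,dy=-4->C; (1,3):dx=-3,dy=-2->C; (1,4):dx=-1,dy=-7->C; (1,5):dx=-6,dy=-6->C
  (2,3):dx=+2,dy=+2->C; (2,4):dx=+4,dy=-3->D; (2,5):dx=-1,dy=-2->C; (3,4):dx=+2,dy=-5->D
  (3,5):dx=-3,dy=-4->C; (4,5):dx=-5,dy=+1->D
Step 2: C = 7, D = 3, total pairs = 10.
Step 3: tau = (C - D)/(n(n-1)/2) = (7 - 3)/10 = 0.400000.
Step 4: Exact two-sided p-value (enumerate n! = 120 permutations of y under H0): p = 0.483333.
Step 5: alpha = 0.05. fail to reject H0.

tau_b = 0.4000 (C=7, D=3), p = 0.483333, fail to reject H0.


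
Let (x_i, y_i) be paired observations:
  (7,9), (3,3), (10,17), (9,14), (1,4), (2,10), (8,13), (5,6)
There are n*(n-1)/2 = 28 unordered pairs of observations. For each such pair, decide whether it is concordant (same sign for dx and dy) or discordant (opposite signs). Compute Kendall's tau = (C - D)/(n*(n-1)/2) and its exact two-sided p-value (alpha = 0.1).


Step 1: Enumerate the 28 unordered pairs (i,j) with i<j and classify each by sign(x_j-x_i) * sign(y_j-y_i).
  (1,2):dx=-4,dy=-6->C; (1,3):dx=+3,dy=+8->C; (1,4):dx=+2,dy=+5->C; (1,5):dx=-6,dy=-5->C
  (1,6):dx=-5,dy=+1->D; (1,7):dx=+1,dy=+4->C; (1,8):dx=-2,dy=-3->C; (2,3):dx=+7,dy=+14->C
  (2,4):dx=+6,dy=+11->C; (2,5):dx=-2,dy=+1->D; (2,6):dx=-1,dy=+7->D; (2,7):dx=+5,dy=+10->C
  (2,8):dx=+2,dy=+3->C; (3,4):dx=-1,dy=-3->C; (3,5):dx=-9,dy=-13->C; (3,6):dx=-8,dy=-7->C
  (3,7):dx=-2,dy=-4->C; (3,8):dx=-5,dy=-11->C; (4,5):dx=-8,dy=-10->C; (4,6):dx=-7,dy=-4->C
  (4,7):dx=-1,dy=-1->C; (4,8):dx=-4,dy=-8->C; (5,6):dx=+1,dy=+6->C; (5,7):dx=+7,dy=+9->C
  (5,8):dx=+4,dy=+2->C; (6,7):dx=+6,dy=+3->C; (6,8):dx=+3,dy=-4->D; (7,8):dx=-3,dy=-7->C
Step 2: C = 24, D = 4, total pairs = 28.
Step 3: tau = (C - D)/(n(n-1)/2) = (24 - 4)/28 = 0.714286.
Step 4: Exact two-sided p-value (enumerate n! = 40320 permutations of y under H0): p = 0.014137.
Step 5: alpha = 0.1. reject H0.

tau_b = 0.7143 (C=24, D=4), p = 0.014137, reject H0.


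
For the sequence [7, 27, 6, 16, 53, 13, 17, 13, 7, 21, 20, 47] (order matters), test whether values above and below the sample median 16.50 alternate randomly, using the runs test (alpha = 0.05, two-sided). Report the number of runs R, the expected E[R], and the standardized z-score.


Step 1: Compute median = 16.50; label A = above, B = below.
Labels in order: BABBABABBAAA  (n_A = 6, n_B = 6)
Step 2: Count runs R = 8.
Step 3: Under H0 (random ordering), E[R] = 2*n_A*n_B/(n_A+n_B) + 1 = 2*6*6/12 + 1 = 7.0000.
        Var[R] = 2*n_A*n_B*(2*n_A*n_B - n_A - n_B) / ((n_A+n_B)^2 * (n_A+n_B-1)) = 4320/1584 = 2.7273.
        SD[R] = 1.6514.
Step 4: Continuity-corrected z = (R - 0.5 - E[R]) / SD[R] = (8 - 0.5 - 7.0000) / 1.6514 = 0.3028.
Step 5: Two-sided p-value via normal approximation = 2*(1 - Phi(|z|)) = 0.762069.
Step 6: alpha = 0.05. fail to reject H0.

R = 8, z = 0.3028, p = 0.762069, fail to reject H0.


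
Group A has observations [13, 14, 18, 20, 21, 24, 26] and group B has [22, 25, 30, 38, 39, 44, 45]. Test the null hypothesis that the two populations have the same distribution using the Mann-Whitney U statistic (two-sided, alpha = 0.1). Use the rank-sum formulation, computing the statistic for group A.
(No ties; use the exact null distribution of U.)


Step 1: Combine and sort all 14 observations; assign midranks.
sorted (value, group): (13,X), (14,X), (18,X), (20,X), (21,X), (22,Y), (24,X), (25,Y), (26,X), (30,Y), (38,Y), (39,Y), (44,Y), (45,Y)
ranks: 13->1, 14->2, 18->3, 20->4, 21->5, 22->6, 24->7, 25->8, 26->9, 30->10, 38->11, 39->12, 44->13, 45->14
Step 2: Rank sum for X: R1 = 1 + 2 + 3 + 4 + 5 + 7 + 9 = 31.
Step 3: U_X = R1 - n1(n1+1)/2 = 31 - 7*8/2 = 31 - 28 = 3.
       U_Y = n1*n2 - U_X = 49 - 3 = 46.
Step 4: No ties, so the exact null distribution of U (based on enumerating the C(14,7) = 3432 equally likely rank assignments) gives the two-sided p-value.
Step 5: p-value = 0.004079; compare to alpha = 0.1. reject H0.

U_X = 3, p = 0.004079, reject H0 at alpha = 0.1.


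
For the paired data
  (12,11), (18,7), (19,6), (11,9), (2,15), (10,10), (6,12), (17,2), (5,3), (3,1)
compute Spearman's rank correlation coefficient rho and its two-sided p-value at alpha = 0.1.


Step 1: Rank x and y separately (midranks; no ties here).
rank(x): 12->7, 18->9, 19->10, 11->6, 2->1, 10->5, 6->4, 17->8, 5->3, 3->2
rank(y): 11->8, 7->5, 6->4, 9->6, 15->10, 10->7, 12->9, 2->2, 3->3, 1->1
Step 2: d_i = R_x(i) - R_y(i); compute d_i^2.
  (7-8)^2=1, (9-5)^2=16, (10-4)^2=36, (6-6)^2=0, (1-10)^2=81, (5-7)^2=4, (4-9)^2=25, (8-2)^2=36, (3-3)^2=0, (2-1)^2=1
sum(d^2) = 200.
Step 3: rho = 1 - 6*200 / (10*(10^2 - 1)) = 1 - 1200/990 = -0.212121.
Step 4: Under H0, t = rho * sqrt((n-2)/(1-rho^2)) = -0.6139 ~ t(8).
Step 5: Two-sided p-value from the t-distribution with 8 df = 0.556306.
Step 6: alpha = 0.1. fail to reject H0.

rho = -0.2121, p = 0.556306, fail to reject H0 at alpha = 0.1.


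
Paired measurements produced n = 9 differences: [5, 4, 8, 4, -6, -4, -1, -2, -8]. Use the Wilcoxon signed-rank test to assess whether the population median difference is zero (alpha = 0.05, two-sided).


Step 1: Drop any zero differences (none here) and take |d_i|.
|d| = [5, 4, 8, 4, 6, 4, 1, 2, 8]
Step 2: Midrank |d_i| (ties get averaged ranks).
ranks: |5|->6, |4|->4, |8|->8.5, |4|->4, |6|->7, |4|->4, |1|->1, |2|->2, |8|->8.5
Step 3: Attach original signs; sum ranks with positive sign and with negative sign.
W+ = 6 + 4 + 8.5 + 4 = 22.5
W- = 7 + 4 + 1 + 2 + 8.5 = 22.5
(Check: W+ + W- = 45 should equal n(n+1)/2 = 45.)
Step 4: Test statistic W = min(W+, W-) = 22.5.
Step 5: Ties in |d|, so use the tie-corrected normal approximation.
        E[W] = n(n+1)/4 = 9*10/4 = 22.5.
        Tie groups: |d|=4 (t=3), |d|=8 (t=2); sum(t^3 - t) = 30.
        Var[W] = n(n+1)(2n+1)/24 - sum(t^3-t)/48 = 1710/24 - 30/48 = 70.625.
        z = (W - E[W]) / sqrt(Var[W]) = (22.5 - 22.5) / 8.4039 = 0.0000.
        Two-sided p = 2*Phi(z) = 1.000000.
Step 6: alpha = 0.05. fail to reject H0.

W+ = 22.5, W- = 22.5, W = min = 22.5, p = 1.000000, fail to reject H0.


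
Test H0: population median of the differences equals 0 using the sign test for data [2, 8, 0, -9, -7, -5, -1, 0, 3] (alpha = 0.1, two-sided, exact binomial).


Step 1: Discard zero differences. Original n = 9; n_eff = number of nonzero differences = 7.
Nonzero differences (with sign): +2, +8, -9, -7, -5, -1, +3
Step 2: Count signs: positive = 3, negative = 4.
Step 3: Under H0: P(positive) = 0.5, so the number of positives S ~ Bin(7, 0.5).
Step 4: Two-sided exact p-value = sum of Bin(7,0.5) probabilities at or below the observed probability = 1.000000.
Step 5: alpha = 0.1. fail to reject H0.

n_eff = 7, pos = 3, neg = 4, p = 1.000000, fail to reject H0.


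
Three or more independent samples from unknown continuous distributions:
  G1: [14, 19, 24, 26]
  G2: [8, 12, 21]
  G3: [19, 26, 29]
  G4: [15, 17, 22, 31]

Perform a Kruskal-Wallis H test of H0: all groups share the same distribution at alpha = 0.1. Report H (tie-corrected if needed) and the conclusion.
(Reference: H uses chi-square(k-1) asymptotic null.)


Step 1: Combine all N = 14 observations and assign midranks.
sorted (value, group, rank): (8,G2,1), (12,G2,2), (14,G1,3), (15,G4,4), (17,G4,5), (19,G1,6.5), (19,G3,6.5), (21,G2,8), (22,G4,9), (24,G1,10), (26,G1,11.5), (26,G3,11.5), (29,G3,13), (31,G4,14)
Step 2: Sum ranks within each group.
R_1 = 31 (n_1 = 4)
R_2 = 11 (n_2 = 3)
R_3 = 31 (n_3 = 3)
R_4 = 32 (n_4 = 4)
Step 3: H = 12/(N(N+1)) * sum(R_i^2/n_i) - 3(N+1)
     = 12/(14*15) * (31^2/4 + 11^2/3 + 31^2/3 + 32^2/4) - 3*15
     = 0.057143 * 856.917 - 45
     = 3.966667.
Step 4: Ties present; correction factor C = 1 - 12/(14^3 - 14) = 0.995604. Corrected H = 3.966667 / 0.995604 = 3.984180.
Step 5: Under H0, H ~ chi^2(3); p-value = 0.263178.
Step 6: alpha = 0.1. fail to reject H0.

H = 3.9842, df = 3, p = 0.263178, fail to reject H0.


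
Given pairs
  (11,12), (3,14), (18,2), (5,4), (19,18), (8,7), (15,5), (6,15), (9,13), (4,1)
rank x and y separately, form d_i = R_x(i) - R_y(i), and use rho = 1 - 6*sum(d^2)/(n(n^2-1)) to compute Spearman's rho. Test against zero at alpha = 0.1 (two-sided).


Step 1: Rank x and y separately (midranks; no ties here).
rank(x): 11->7, 3->1, 18->9, 5->3, 19->10, 8->5, 15->8, 6->4, 9->6, 4->2
rank(y): 12->6, 14->8, 2->2, 4->3, 18->10, 7->5, 5->4, 15->9, 13->7, 1->1
Step 2: d_i = R_x(i) - R_y(i); compute d_i^2.
  (7-6)^2=1, (1-8)^2=49, (9-2)^2=49, (3-3)^2=0, (10-10)^2=0, (5-5)^2=0, (8-4)^2=16, (4-9)^2=25, (6-7)^2=1, (2-1)^2=1
sum(d^2) = 142.
Step 3: rho = 1 - 6*142 / (10*(10^2 - 1)) = 1 - 852/990 = 0.139394.
Step 4: Under H0, t = rho * sqrt((n-2)/(1-rho^2)) = 0.3982 ~ t(8).
Step 5: Two-sided p-value from the t-distribution with 8 df = 0.700932.
Step 6: alpha = 0.1. fail to reject H0.

rho = 0.1394, p = 0.700932, fail to reject H0 at alpha = 0.1.


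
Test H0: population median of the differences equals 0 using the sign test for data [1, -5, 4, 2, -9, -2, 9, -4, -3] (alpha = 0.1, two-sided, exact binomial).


Step 1: Discard zero differences. Original n = 9; n_eff = number of nonzero differences = 9.
Nonzero differences (with sign): +1, -5, +4, +2, -9, -2, +9, -4, -3
Step 2: Count signs: positive = 4, negative = 5.
Step 3: Under H0: P(positive) = 0.5, so the number of positives S ~ Bin(9, 0.5).
Step 4: Two-sided exact p-value = sum of Bin(9,0.5) probabilities at or below the observed probability = 1.000000.
Step 5: alpha = 0.1. fail to reject H0.

n_eff = 9, pos = 4, neg = 5, p = 1.000000, fail to reject H0.


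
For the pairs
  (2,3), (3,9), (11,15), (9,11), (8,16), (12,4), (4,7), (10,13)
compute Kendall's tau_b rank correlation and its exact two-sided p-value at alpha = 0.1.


Step 1: Enumerate the 28 unordered pairs (i,j) with i<j and classify each by sign(x_j-x_i) * sign(y_j-y_i).
  (1,2):dx=+1,dy=+6->C; (1,3):dx=+9,dy=+12->C; (1,4):dx=+7,dy=+8->C; (1,5):dx=+6,dy=+13->C
  (1,6):dx=+10,dy=+1->C; (1,7):dx=+2,dy=+4->C; (1,8):dx=+8,dy=+10->C; (2,3):dx=+8,dy=+6->C
  (2,4):dx=+6,dy=+2->C; (2,5):dx=+5,dy=+7->C; (2,6):dx=+9,dy=-5->D; (2,7):dx=+1,dy=-2->D
  (2,8):dx=+7,dy=+4->C; (3,4):dx=-2,dy=-4->C; (3,5):dx=-3,dy=+1->D; (3,6):dx=+1,dy=-11->D
  (3,7):dx=-7,dy=-8->C; (3,8):dx=-1,dy=-2->C; (4,5):dx=-1,dy=+5->D; (4,6):dx=+3,dy=-7->D
  (4,7):dx=-5,dy=-4->C; (4,8):dx=+1,dy=+2->C; (5,6):dx=+4,dy=-12->D; (5,7):dx=-4,dy=-9->C
  (5,8):dx=+2,dy=-3->D; (6,7):dx=-8,dy=+3->D; (6,8):dx=-2,dy=+9->D; (7,8):dx=+6,dy=+6->C
Step 2: C = 18, D = 10, total pairs = 28.
Step 3: tau = (C - D)/(n(n-1)/2) = (18 - 10)/28 = 0.285714.
Step 4: Exact two-sided p-value (enumerate n! = 40320 permutations of y under H0): p = 0.398760.
Step 5: alpha = 0.1. fail to reject H0.

tau_b = 0.2857 (C=18, D=10), p = 0.398760, fail to reject H0.


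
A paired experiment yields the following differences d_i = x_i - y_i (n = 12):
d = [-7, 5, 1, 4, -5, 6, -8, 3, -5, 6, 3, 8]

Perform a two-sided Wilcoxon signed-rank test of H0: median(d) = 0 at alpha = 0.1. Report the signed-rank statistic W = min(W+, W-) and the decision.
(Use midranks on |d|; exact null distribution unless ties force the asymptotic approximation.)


Step 1: Drop any zero differences (none here) and take |d_i|.
|d| = [7, 5, 1, 4, 5, 6, 8, 3, 5, 6, 3, 8]
Step 2: Midrank |d_i| (ties get averaged ranks).
ranks: |7|->10, |5|->6, |1|->1, |4|->4, |5|->6, |6|->8.5, |8|->11.5, |3|->2.5, |5|->6, |6|->8.5, |3|->2.5, |8|->11.5
Step 3: Attach original signs; sum ranks with positive sign and with negative sign.
W+ = 6 + 1 + 4 + 8.5 + 2.5 + 8.5 + 2.5 + 11.5 = 44.5
W- = 10 + 6 + 11.5 + 6 = 33.5
(Check: W+ + W- = 78 should equal n(n+1)/2 = 78.)
Step 4: Test statistic W = min(W+, W-) = 33.5.
Step 5: Ties in |d|, so use the tie-corrected normal approximation.
        E[W] = n(n+1)/4 = 12*13/4 = 39.
        Tie groups: |d|=3 (t=2), |d|=5 (t=3), |d|=6 (t=2), |d|=8 (t=2); sum(t^3 - t) = 42.
        Var[W] = n(n+1)(2n+1)/24 - sum(t^3-t)/48 = 3900/24 - 42/48 = 161.625.
        z = (W - E[W]) / sqrt(Var[W]) = (33.5 - 39) / 12.7132 = -0.4326.
        Two-sided p = 2*Phi(z) = 0.665290.
Step 6: alpha = 0.1. fail to reject H0.

W+ = 44.5, W- = 33.5, W = min = 33.5, p = 0.665290, fail to reject H0.


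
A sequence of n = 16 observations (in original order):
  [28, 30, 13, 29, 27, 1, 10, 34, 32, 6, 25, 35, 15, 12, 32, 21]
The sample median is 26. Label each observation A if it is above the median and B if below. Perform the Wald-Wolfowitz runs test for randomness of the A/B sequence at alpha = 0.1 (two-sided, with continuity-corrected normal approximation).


Step 1: Compute median = 26; label A = above, B = below.
Labels in order: AABAABBAABBABBAB  (n_A = 8, n_B = 8)
Step 2: Count runs R = 10.
Step 3: Under H0 (random ordering), E[R] = 2*n_A*n_B/(n_A+n_B) + 1 = 2*8*8/16 + 1 = 9.0000.
        Var[R] = 2*n_A*n_B*(2*n_A*n_B - n_A - n_B) / ((n_A+n_B)^2 * (n_A+n_B-1)) = 14336/3840 = 3.7333.
        SD[R] = 1.9322.
Step 4: Continuity-corrected z = (R - 0.5 - E[R]) / SD[R] = (10 - 0.5 - 9.0000) / 1.9322 = 0.2588.
Step 5: Two-sided p-value via normal approximation = 2*(1 - Phi(|z|)) = 0.795809.
Step 6: alpha = 0.1. fail to reject H0.

R = 10, z = 0.2588, p = 0.795809, fail to reject H0.


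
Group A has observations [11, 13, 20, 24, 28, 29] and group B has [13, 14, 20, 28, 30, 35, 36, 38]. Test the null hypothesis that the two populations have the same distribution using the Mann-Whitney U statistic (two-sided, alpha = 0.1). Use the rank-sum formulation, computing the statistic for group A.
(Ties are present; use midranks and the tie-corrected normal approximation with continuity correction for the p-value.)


Step 1: Combine and sort all 14 observations; assign midranks.
sorted (value, group): (11,X), (13,X), (13,Y), (14,Y), (20,X), (20,Y), (24,X), (28,X), (28,Y), (29,X), (30,Y), (35,Y), (36,Y), (38,Y)
ranks: 11->1, 13->2.5, 13->2.5, 14->4, 20->5.5, 20->5.5, 24->7, 28->8.5, 28->8.5, 29->10, 30->11, 35->12, 36->13, 38->14
Step 2: Rank sum for X: R1 = 1 + 2.5 + 5.5 + 7 + 8.5 + 10 = 34.5.
Step 3: U_X = R1 - n1(n1+1)/2 = 34.5 - 6*7/2 = 34.5 - 21 = 13.5.
       U_Y = n1*n2 - U_X = 48 - 13.5 = 34.5.
Step 4: Ties are present, so use the tie-corrected normal approximation (with continuity correction) for the p-value.
Step 5: p-value = 0.195227; compare to alpha = 0.1. fail to reject H0.

U_X = 13.5, p = 0.195227, fail to reject H0 at alpha = 0.1.


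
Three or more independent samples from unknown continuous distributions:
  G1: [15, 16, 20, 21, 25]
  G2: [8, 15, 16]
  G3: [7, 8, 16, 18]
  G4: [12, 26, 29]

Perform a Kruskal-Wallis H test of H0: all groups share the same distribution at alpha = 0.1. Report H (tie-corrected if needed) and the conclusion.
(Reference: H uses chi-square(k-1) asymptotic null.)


Step 1: Combine all N = 15 observations and assign midranks.
sorted (value, group, rank): (7,G3,1), (8,G2,2.5), (8,G3,2.5), (12,G4,4), (15,G1,5.5), (15,G2,5.5), (16,G1,8), (16,G2,8), (16,G3,8), (18,G3,10), (20,G1,11), (21,G1,12), (25,G1,13), (26,G4,14), (29,G4,15)
Step 2: Sum ranks within each group.
R_1 = 49.5 (n_1 = 5)
R_2 = 16 (n_2 = 3)
R_3 = 21.5 (n_3 = 4)
R_4 = 33 (n_4 = 3)
Step 3: H = 12/(N(N+1)) * sum(R_i^2/n_i) - 3(N+1)
     = 12/(15*16) * (49.5^2/5 + 16^2/3 + 21.5^2/4 + 33^2/3) - 3*16
     = 0.050000 * 1053.95 - 48
     = 4.697292.
Step 4: Ties present; correction factor C = 1 - 36/(15^3 - 15) = 0.989286. Corrected H = 4.697292 / 0.989286 = 4.748165.
Step 5: Under H0, H ~ chi^2(3); p-value = 0.191194.
Step 6: alpha = 0.1. fail to reject H0.

H = 4.7482, df = 3, p = 0.191194, fail to reject H0.


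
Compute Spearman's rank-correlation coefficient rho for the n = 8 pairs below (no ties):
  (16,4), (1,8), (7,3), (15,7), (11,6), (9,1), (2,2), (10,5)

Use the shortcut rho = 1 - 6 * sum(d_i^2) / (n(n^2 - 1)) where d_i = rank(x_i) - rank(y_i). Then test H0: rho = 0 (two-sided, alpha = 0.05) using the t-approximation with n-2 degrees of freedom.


Step 1: Rank x and y separately (midranks; no ties here).
rank(x): 16->8, 1->1, 7->3, 15->7, 11->6, 9->4, 2->2, 10->5
rank(y): 4->4, 8->8, 3->3, 7->7, 6->6, 1->1, 2->2, 5->5
Step 2: d_i = R_x(i) - R_y(i); compute d_i^2.
  (8-4)^2=16, (1-8)^2=49, (3-3)^2=0, (7-7)^2=0, (6-6)^2=0, (4-1)^2=9, (2-2)^2=0, (5-5)^2=0
sum(d^2) = 74.
Step 3: rho = 1 - 6*74 / (8*(8^2 - 1)) = 1 - 444/504 = 0.119048.
Step 4: Under H0, t = rho * sqrt((n-2)/(1-rho^2)) = 0.2937 ~ t(6).
Step 5: Two-sided p-value from the t-distribution with 6 df = 0.778886.
Step 6: alpha = 0.05. fail to reject H0.

rho = 0.1190, p = 0.778886, fail to reject H0 at alpha = 0.05.


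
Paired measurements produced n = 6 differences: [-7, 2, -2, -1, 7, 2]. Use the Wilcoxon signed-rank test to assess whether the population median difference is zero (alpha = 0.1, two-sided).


Step 1: Drop any zero differences (none here) and take |d_i|.
|d| = [7, 2, 2, 1, 7, 2]
Step 2: Midrank |d_i| (ties get averaged ranks).
ranks: |7|->5.5, |2|->3, |2|->3, |1|->1, |7|->5.5, |2|->3
Step 3: Attach original signs; sum ranks with positive sign and with negative sign.
W+ = 3 + 5.5 + 3 = 11.5
W- = 5.5 + 3 + 1 = 9.5
(Check: W+ + W- = 21 should equal n(n+1)/2 = 21.)
Step 4: Test statistic W = min(W+, W-) = 9.5.
Step 5: Ties in |d|, so use the tie-corrected normal approximation.
        E[W] = n(n+1)/4 = 6*7/4 = 10.5.
        Tie groups: |d|=2 (t=3), |d|=7 (t=2); sum(t^3 - t) = 30.
        Var[W] = n(n+1)(2n+1)/24 - sum(t^3-t)/48 = 546/24 - 30/48 = 22.125.
        z = (W - E[W]) / sqrt(Var[W]) = (9.5 - 10.5) / 4.7037 = -0.2126.
        Two-sided p = 2*Phi(z) = 0.831641.
Step 6: alpha = 0.1. fail to reject H0.

W+ = 11.5, W- = 9.5, W = min = 9.5, p = 0.831641, fail to reject H0.


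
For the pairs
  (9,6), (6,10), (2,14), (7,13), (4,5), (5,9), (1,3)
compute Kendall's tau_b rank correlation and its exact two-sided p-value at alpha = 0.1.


Step 1: Enumerate the 21 unordered pairs (i,j) with i<j and classify each by sign(x_j-x_i) * sign(y_j-y_i).
  (1,2):dx=-3,dy=+4->D; (1,3):dx=-7,dy=+8->D; (1,4):dx=-2,dy=+7->D; (1,5):dx=-5,dy=-1->C
  (1,6):dx=-4,dy=+3->D; (1,7):dx=-8,dy=-3->C; (2,3):dx=-4,dy=+4->D; (2,4):dx=+1,dy=+3->C
  (2,5):dx=-2,dy=-5->C; (2,6):dx=-1,dy=-1->C; (2,7):dx=-5,dy=-7->C; (3,4):dx=+5,dy=-1->D
  (3,5):dx=+2,dy=-9->D; (3,6):dx=+3,dy=-5->D; (3,7):dx=-1,dy=-11->C; (4,5):dx=-3,dy=-8->C
  (4,6):dx=-2,dy=-4->C; (4,7):dx=-6,dy=-10->C; (5,6):dx=+1,dy=+4->C; (5,7):dx=-3,dy=-2->C
  (6,7):dx=-4,dy=-6->C
Step 2: C = 13, D = 8, total pairs = 21.
Step 3: tau = (C - D)/(n(n-1)/2) = (13 - 8)/21 = 0.238095.
Step 4: Exact two-sided p-value (enumerate n! = 5040 permutations of y under H0): p = 0.561905.
Step 5: alpha = 0.1. fail to reject H0.

tau_b = 0.2381 (C=13, D=8), p = 0.561905, fail to reject H0.


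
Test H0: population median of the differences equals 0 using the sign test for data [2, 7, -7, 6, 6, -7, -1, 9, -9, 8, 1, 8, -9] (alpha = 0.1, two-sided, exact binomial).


Step 1: Discard zero differences. Original n = 13; n_eff = number of nonzero differences = 13.
Nonzero differences (with sign): +2, +7, -7, +6, +6, -7, -1, +9, -9, +8, +1, +8, -9
Step 2: Count signs: positive = 8, negative = 5.
Step 3: Under H0: P(positive) = 0.5, so the number of positives S ~ Bin(13, 0.5).
Step 4: Two-sided exact p-value = sum of Bin(13,0.5) probabilities at or below the observed probability = 0.581055.
Step 5: alpha = 0.1. fail to reject H0.

n_eff = 13, pos = 8, neg = 5, p = 0.581055, fail to reject H0.


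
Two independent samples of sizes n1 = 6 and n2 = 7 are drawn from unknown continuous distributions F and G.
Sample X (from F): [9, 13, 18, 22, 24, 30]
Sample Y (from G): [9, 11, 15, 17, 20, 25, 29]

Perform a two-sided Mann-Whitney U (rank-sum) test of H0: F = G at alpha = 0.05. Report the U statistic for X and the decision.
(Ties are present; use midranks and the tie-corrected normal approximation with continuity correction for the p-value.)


Step 1: Combine and sort all 13 observations; assign midranks.
sorted (value, group): (9,X), (9,Y), (11,Y), (13,X), (15,Y), (17,Y), (18,X), (20,Y), (22,X), (24,X), (25,Y), (29,Y), (30,X)
ranks: 9->1.5, 9->1.5, 11->3, 13->4, 15->5, 17->6, 18->7, 20->8, 22->9, 24->10, 25->11, 29->12, 30->13
Step 2: Rank sum for X: R1 = 1.5 + 4 + 7 + 9 + 10 + 13 = 44.5.
Step 3: U_X = R1 - n1(n1+1)/2 = 44.5 - 6*7/2 = 44.5 - 21 = 23.5.
       U_Y = n1*n2 - U_X = 42 - 23.5 = 18.5.
Step 4: Ties are present, so use the tie-corrected normal approximation (with continuity correction) for the p-value.
Step 5: p-value = 0.774796; compare to alpha = 0.05. fail to reject H0.

U_X = 23.5, p = 0.774796, fail to reject H0 at alpha = 0.05.


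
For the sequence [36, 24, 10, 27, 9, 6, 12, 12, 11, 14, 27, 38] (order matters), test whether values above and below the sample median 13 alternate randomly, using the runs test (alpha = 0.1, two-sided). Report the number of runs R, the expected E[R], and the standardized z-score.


Step 1: Compute median = 13; label A = above, B = below.
Labels in order: AABABBBBBAAA  (n_A = 6, n_B = 6)
Step 2: Count runs R = 5.
Step 3: Under H0 (random ordering), E[R] = 2*n_A*n_B/(n_A+n_B) + 1 = 2*6*6/12 + 1 = 7.0000.
        Var[R] = 2*n_A*n_B*(2*n_A*n_B - n_A - n_B) / ((n_A+n_B)^2 * (n_A+n_B-1)) = 4320/1584 = 2.7273.
        SD[R] = 1.6514.
Step 4: Continuity-corrected z = (R + 0.5 - E[R]) / SD[R] = (5 + 0.5 - 7.0000) / 1.6514 = -0.9083.
Step 5: Two-sided p-value via normal approximation = 2*(1 - Phi(|z|)) = 0.363722.
Step 6: alpha = 0.1. fail to reject H0.

R = 5, z = -0.9083, p = 0.363722, fail to reject H0.


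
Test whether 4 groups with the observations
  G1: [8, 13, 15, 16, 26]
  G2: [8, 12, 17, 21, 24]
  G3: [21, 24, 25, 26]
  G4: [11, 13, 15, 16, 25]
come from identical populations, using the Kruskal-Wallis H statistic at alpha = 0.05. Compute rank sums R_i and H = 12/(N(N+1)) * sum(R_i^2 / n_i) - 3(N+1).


Step 1: Combine all N = 19 observations and assign midranks.
sorted (value, group, rank): (8,G1,1.5), (8,G2,1.5), (11,G4,3), (12,G2,4), (13,G1,5.5), (13,G4,5.5), (15,G1,7.5), (15,G4,7.5), (16,G1,9.5), (16,G4,9.5), (17,G2,11), (21,G2,12.5), (21,G3,12.5), (24,G2,14.5), (24,G3,14.5), (25,G3,16.5), (25,G4,16.5), (26,G1,18.5), (26,G3,18.5)
Step 2: Sum ranks within each group.
R_1 = 42.5 (n_1 = 5)
R_2 = 43.5 (n_2 = 5)
R_3 = 62 (n_3 = 4)
R_4 = 42 (n_4 = 5)
Step 3: H = 12/(N(N+1)) * sum(R_i^2/n_i) - 3(N+1)
     = 12/(19*20) * (42.5^2/5 + 43.5^2/5 + 62^2/4 + 42^2/5) - 3*20
     = 0.031579 * 2053.5 - 60
     = 4.847368.
Step 4: Ties present; correction factor C = 1 - 48/(19^3 - 19) = 0.992982. Corrected H = 4.847368 / 0.992982 = 4.881625.
Step 5: Under H0, H ~ chi^2(3); p-value = 0.180673.
Step 6: alpha = 0.05. fail to reject H0.

H = 4.8816, df = 3, p = 0.180673, fail to reject H0.


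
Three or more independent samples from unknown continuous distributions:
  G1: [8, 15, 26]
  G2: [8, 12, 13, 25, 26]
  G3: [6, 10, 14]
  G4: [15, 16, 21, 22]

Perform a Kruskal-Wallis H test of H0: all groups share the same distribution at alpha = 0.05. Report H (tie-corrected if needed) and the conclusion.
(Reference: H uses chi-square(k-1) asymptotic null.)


Step 1: Combine all N = 15 observations and assign midranks.
sorted (value, group, rank): (6,G3,1), (8,G1,2.5), (8,G2,2.5), (10,G3,4), (12,G2,5), (13,G2,6), (14,G3,7), (15,G1,8.5), (15,G4,8.5), (16,G4,10), (21,G4,11), (22,G4,12), (25,G2,13), (26,G1,14.5), (26,G2,14.5)
Step 2: Sum ranks within each group.
R_1 = 25.5 (n_1 = 3)
R_2 = 41 (n_2 = 5)
R_3 = 12 (n_3 = 3)
R_4 = 41.5 (n_4 = 4)
Step 3: H = 12/(N(N+1)) * sum(R_i^2/n_i) - 3(N+1)
     = 12/(15*16) * (25.5^2/3 + 41^2/5 + 12^2/3 + 41.5^2/4) - 3*16
     = 0.050000 * 1031.51 - 48
     = 3.575625.
Step 4: Ties present; correction factor C = 1 - 18/(15^3 - 15) = 0.994643. Corrected H = 3.575625 / 0.994643 = 3.594883.
Step 5: Under H0, H ~ chi^2(3); p-value = 0.308663.
Step 6: alpha = 0.05. fail to reject H0.

H = 3.5949, df = 3, p = 0.308663, fail to reject H0.


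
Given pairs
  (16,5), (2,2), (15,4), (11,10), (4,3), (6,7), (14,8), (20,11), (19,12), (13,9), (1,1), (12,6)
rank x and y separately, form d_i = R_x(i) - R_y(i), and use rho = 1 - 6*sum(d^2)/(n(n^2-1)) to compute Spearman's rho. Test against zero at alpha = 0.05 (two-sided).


Step 1: Rank x and y separately (midranks; no ties here).
rank(x): 16->10, 2->2, 15->9, 11->5, 4->3, 6->4, 14->8, 20->12, 19->11, 13->7, 1->1, 12->6
rank(y): 5->5, 2->2, 4->4, 10->10, 3->3, 7->7, 8->8, 11->11, 12->12, 9->9, 1->1, 6->6
Step 2: d_i = R_x(i) - R_y(i); compute d_i^2.
  (10-5)^2=25, (2-2)^2=0, (9-4)^2=25, (5-10)^2=25, (3-3)^2=0, (4-7)^2=9, (8-8)^2=0, (12-11)^2=1, (11-12)^2=1, (7-9)^2=4, (1-1)^2=0, (6-6)^2=0
sum(d^2) = 90.
Step 3: rho = 1 - 6*90 / (12*(12^2 - 1)) = 1 - 540/1716 = 0.685315.
Step 4: Under H0, t = rho * sqrt((n-2)/(1-rho^2)) = 2.9759 ~ t(10).
Step 5: Two-sided p-value from the t-distribution with 10 df = 0.013906.
Step 6: alpha = 0.05. reject H0.

rho = 0.6853, p = 0.013906, reject H0 at alpha = 0.05.


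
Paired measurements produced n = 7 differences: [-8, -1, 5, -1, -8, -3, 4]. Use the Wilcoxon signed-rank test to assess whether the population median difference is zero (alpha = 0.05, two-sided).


Step 1: Drop any zero differences (none here) and take |d_i|.
|d| = [8, 1, 5, 1, 8, 3, 4]
Step 2: Midrank |d_i| (ties get averaged ranks).
ranks: |8|->6.5, |1|->1.5, |5|->5, |1|->1.5, |8|->6.5, |3|->3, |4|->4
Step 3: Attach original signs; sum ranks with positive sign and with negative sign.
W+ = 5 + 4 = 9
W- = 6.5 + 1.5 + 1.5 + 6.5 + 3 = 19
(Check: W+ + W- = 28 should equal n(n+1)/2 = 28.)
Step 4: Test statistic W = min(W+, W-) = 9.
Step 5: Ties in |d|, so use the tie-corrected normal approximation.
        E[W] = n(n+1)/4 = 7*8/4 = 14.
        Tie groups: |d|=1 (t=2), |d|=8 (t=2); sum(t^3 - t) = 12.
        Var[W] = n(n+1)(2n+1)/24 - sum(t^3-t)/48 = 840/24 - 12/48 = 34.75.
        z = (W - E[W]) / sqrt(Var[W]) = (9 - 14) / 5.8949 = -0.8482.
        Two-sided p = 2*Phi(z) = 0.396333.
Step 6: alpha = 0.05. fail to reject H0.

W+ = 9, W- = 19, W = min = 9, p = 0.396333, fail to reject H0.


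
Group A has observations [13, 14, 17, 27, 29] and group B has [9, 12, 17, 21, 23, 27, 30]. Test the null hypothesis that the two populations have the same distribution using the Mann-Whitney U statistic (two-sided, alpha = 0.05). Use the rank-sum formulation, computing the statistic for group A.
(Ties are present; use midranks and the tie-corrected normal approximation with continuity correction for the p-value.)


Step 1: Combine and sort all 12 observations; assign midranks.
sorted (value, group): (9,Y), (12,Y), (13,X), (14,X), (17,X), (17,Y), (21,Y), (23,Y), (27,X), (27,Y), (29,X), (30,Y)
ranks: 9->1, 12->2, 13->3, 14->4, 17->5.5, 17->5.5, 21->7, 23->8, 27->9.5, 27->9.5, 29->11, 30->12
Step 2: Rank sum for X: R1 = 3 + 4 + 5.5 + 9.5 + 11 = 33.
Step 3: U_X = R1 - n1(n1+1)/2 = 33 - 5*6/2 = 33 - 15 = 18.
       U_Y = n1*n2 - U_X = 35 - 18 = 17.
Step 4: Ties are present, so use the tie-corrected normal approximation (with continuity correction) for the p-value.
Step 5: p-value = 1.000000; compare to alpha = 0.05. fail to reject H0.

U_X = 18, p = 1.000000, fail to reject H0 at alpha = 0.05.


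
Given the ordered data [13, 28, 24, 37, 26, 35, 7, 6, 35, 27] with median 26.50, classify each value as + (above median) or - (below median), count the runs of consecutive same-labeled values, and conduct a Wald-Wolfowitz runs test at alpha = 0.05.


Step 1: Compute median = 26.50; label A = above, B = below.
Labels in order: BABABABBAA  (n_A = 5, n_B = 5)
Step 2: Count runs R = 8.
Step 3: Under H0 (random ordering), E[R] = 2*n_A*n_B/(n_A+n_B) + 1 = 2*5*5/10 + 1 = 6.0000.
        Var[R] = 2*n_A*n_B*(2*n_A*n_B - n_A - n_B) / ((n_A+n_B)^2 * (n_A+n_B-1)) = 2000/900 = 2.2222.
        SD[R] = 1.4907.
Step 4: Continuity-corrected z = (R - 0.5 - E[R]) / SD[R] = (8 - 0.5 - 6.0000) / 1.4907 = 1.0062.
Step 5: Two-sided p-value via normal approximation = 2*(1 - Phi(|z|)) = 0.314305.
Step 6: alpha = 0.05. fail to reject H0.

R = 8, z = 1.0062, p = 0.314305, fail to reject H0.


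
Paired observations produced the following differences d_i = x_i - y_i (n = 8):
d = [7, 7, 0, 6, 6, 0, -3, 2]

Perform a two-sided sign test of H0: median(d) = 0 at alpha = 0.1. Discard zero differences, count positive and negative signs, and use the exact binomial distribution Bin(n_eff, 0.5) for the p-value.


Step 1: Discard zero differences. Original n = 8; n_eff = number of nonzero differences = 6.
Nonzero differences (with sign): +7, +7, +6, +6, -3, +2
Step 2: Count signs: positive = 5, negative = 1.
Step 3: Under H0: P(positive) = 0.5, so the number of positives S ~ Bin(6, 0.5).
Step 4: Two-sided exact p-value = sum of Bin(6,0.5) probabilities at or below the observed probability = 0.218750.
Step 5: alpha = 0.1. fail to reject H0.

n_eff = 6, pos = 5, neg = 1, p = 0.218750, fail to reject H0.


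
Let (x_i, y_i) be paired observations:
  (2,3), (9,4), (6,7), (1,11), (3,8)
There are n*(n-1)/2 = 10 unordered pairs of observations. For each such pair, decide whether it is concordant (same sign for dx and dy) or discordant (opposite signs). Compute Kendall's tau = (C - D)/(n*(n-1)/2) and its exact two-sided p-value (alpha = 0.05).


Step 1: Enumerate the 10 unordered pairs (i,j) with i<j and classify each by sign(x_j-x_i) * sign(y_j-y_i).
  (1,2):dx=+7,dy=+1->C; (1,3):dx=+4,dy=+4->C; (1,4):dx=-1,dy=+8->D; (1,5):dx=+1,dy=+5->C
  (2,3):dx=-3,dy=+3->D; (2,4):dx=-8,dy=+7->D; (2,5):dx=-6,dy=+4->D; (3,4):dx=-5,dy=+4->D
  (3,5):dx=-3,dy=+1->D; (4,5):dx=+2,dy=-3->D
Step 2: C = 3, D = 7, total pairs = 10.
Step 3: tau = (C - D)/(n(n-1)/2) = (3 - 7)/10 = -0.400000.
Step 4: Exact two-sided p-value (enumerate n! = 120 permutations of y under H0): p = 0.483333.
Step 5: alpha = 0.05. fail to reject H0.

tau_b = -0.4000 (C=3, D=7), p = 0.483333, fail to reject H0.


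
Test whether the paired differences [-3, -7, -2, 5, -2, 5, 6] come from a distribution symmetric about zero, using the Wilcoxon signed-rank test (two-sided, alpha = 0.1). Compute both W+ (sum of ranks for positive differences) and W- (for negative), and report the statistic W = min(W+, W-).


Step 1: Drop any zero differences (none here) and take |d_i|.
|d| = [3, 7, 2, 5, 2, 5, 6]
Step 2: Midrank |d_i| (ties get averaged ranks).
ranks: |3|->3, |7|->7, |2|->1.5, |5|->4.5, |2|->1.5, |5|->4.5, |6|->6
Step 3: Attach original signs; sum ranks with positive sign and with negative sign.
W+ = 4.5 + 4.5 + 6 = 15
W- = 3 + 7 + 1.5 + 1.5 = 13
(Check: W+ + W- = 28 should equal n(n+1)/2 = 28.)
Step 4: Test statistic W = min(W+, W-) = 13.
Step 5: Ties in |d|, so use the tie-corrected normal approximation.
        E[W] = n(n+1)/4 = 7*8/4 = 14.
        Tie groups: |d|=2 (t=2), |d|=5 (t=2); sum(t^3 - t) = 12.
        Var[W] = n(n+1)(2n+1)/24 - sum(t^3-t)/48 = 840/24 - 12/48 = 34.75.
        z = (W - E[W]) / sqrt(Var[W]) = (13 - 14) / 5.8949 = -0.1696.
        Two-sided p = 2*Phi(z) = 0.865295.
Step 6: alpha = 0.1. fail to reject H0.

W+ = 15, W- = 13, W = min = 13, p = 0.865295, fail to reject H0.


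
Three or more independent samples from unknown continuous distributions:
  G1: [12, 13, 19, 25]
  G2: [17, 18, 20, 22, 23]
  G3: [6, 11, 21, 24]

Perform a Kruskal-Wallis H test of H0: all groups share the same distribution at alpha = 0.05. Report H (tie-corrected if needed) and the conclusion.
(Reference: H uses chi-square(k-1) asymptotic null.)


Step 1: Combine all N = 13 observations and assign midranks.
sorted (value, group, rank): (6,G3,1), (11,G3,2), (12,G1,3), (13,G1,4), (17,G2,5), (18,G2,6), (19,G1,7), (20,G2,8), (21,G3,9), (22,G2,10), (23,G2,11), (24,G3,12), (25,G1,13)
Step 2: Sum ranks within each group.
R_1 = 27 (n_1 = 4)
R_2 = 40 (n_2 = 5)
R_3 = 24 (n_3 = 4)
Step 3: H = 12/(N(N+1)) * sum(R_i^2/n_i) - 3(N+1)
     = 12/(13*14) * (27^2/4 + 40^2/5 + 24^2/4) - 3*14
     = 0.065934 * 646.25 - 42
     = 0.609890.
Step 4: No ties, so H is used without correction.
Step 5: Under H0, H ~ chi^2(2); p-value = 0.737164.
Step 6: alpha = 0.05. fail to reject H0.

H = 0.6099, df = 2, p = 0.737164, fail to reject H0.


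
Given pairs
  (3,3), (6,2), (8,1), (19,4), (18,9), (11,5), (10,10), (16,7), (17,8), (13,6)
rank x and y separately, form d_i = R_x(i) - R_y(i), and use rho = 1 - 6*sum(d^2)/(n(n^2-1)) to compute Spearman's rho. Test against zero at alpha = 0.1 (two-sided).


Step 1: Rank x and y separately (midranks; no ties here).
rank(x): 3->1, 6->2, 8->3, 19->10, 18->9, 11->5, 10->4, 16->7, 17->8, 13->6
rank(y): 3->3, 2->2, 1->1, 4->4, 9->9, 5->5, 10->10, 7->7, 8->8, 6->6
Step 2: d_i = R_x(i) - R_y(i); compute d_i^2.
  (1-3)^2=4, (2-2)^2=0, (3-1)^2=4, (10-4)^2=36, (9-9)^2=0, (5-5)^2=0, (4-10)^2=36, (7-7)^2=0, (8-8)^2=0, (6-6)^2=0
sum(d^2) = 80.
Step 3: rho = 1 - 6*80 / (10*(10^2 - 1)) = 1 - 480/990 = 0.515152.
Step 4: Under H0, t = rho * sqrt((n-2)/(1-rho^2)) = 1.7000 ~ t(8).
Step 5: Two-sided p-value from the t-distribution with 8 df = 0.127553.
Step 6: alpha = 0.1. fail to reject H0.

rho = 0.5152, p = 0.127553, fail to reject H0 at alpha = 0.1.


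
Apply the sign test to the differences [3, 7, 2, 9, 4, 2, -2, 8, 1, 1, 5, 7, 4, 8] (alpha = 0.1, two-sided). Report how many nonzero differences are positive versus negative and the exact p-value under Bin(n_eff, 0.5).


Step 1: Discard zero differences. Original n = 14; n_eff = number of nonzero differences = 14.
Nonzero differences (with sign): +3, +7, +2, +9, +4, +2, -2, +8, +1, +1, +5, +7, +4, +8
Step 2: Count signs: positive = 13, negative = 1.
Step 3: Under H0: P(positive) = 0.5, so the number of positives S ~ Bin(14, 0.5).
Step 4: Two-sided exact p-value = sum of Bin(14,0.5) probabilities at or below the observed probability = 0.001831.
Step 5: alpha = 0.1. reject H0.

n_eff = 14, pos = 13, neg = 1, p = 0.001831, reject H0.


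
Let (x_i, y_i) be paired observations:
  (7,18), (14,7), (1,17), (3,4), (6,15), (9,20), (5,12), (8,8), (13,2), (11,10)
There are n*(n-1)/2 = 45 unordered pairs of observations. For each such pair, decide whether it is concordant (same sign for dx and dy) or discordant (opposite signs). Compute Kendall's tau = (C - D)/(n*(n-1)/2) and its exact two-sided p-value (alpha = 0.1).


Step 1: Enumerate the 45 unordered pairs (i,j) with i<j and classify each by sign(x_j-x_i) * sign(y_j-y_i).
  (1,2):dx=+7,dy=-11->D; (1,3):dx=-6,dy=-1->C; (1,4):dx=-4,dy=-14->C; (1,5):dx=-1,dy=-3->C
  (1,6):dx=+2,dy=+2->C; (1,7):dx=-2,dy=-6->C; (1,8):dx=+1,dy=-10->D; (1,9):dx=+6,dy=-16->D
  (1,10):dx=+4,dy=-8->D; (2,3):dx=-13,dy=+10->D; (2,4):dx=-11,dy=-3->C; (2,5):dx=-8,dy=+8->D
  (2,6):dx=-5,dy=+13->D; (2,7):dx=-9,dy=+5->D; (2,8):dx=-6,dy=+1->D; (2,9):dx=-1,dy=-5->C
  (2,10):dx=-3,dy=+3->D; (3,4):dx=+2,dy=-13->D; (3,5):dx=+5,dy=-2->D; (3,6):dx=+8,dy=+3->C
  (3,7):dx=+4,dy=-5->D; (3,8):dx=+7,dy=-9->D; (3,9):dx=+12,dy=-15->D; (3,10):dx=+10,dy=-7->D
  (4,5):dx=+3,dy=+11->C; (4,6):dx=+6,dy=+16->C; (4,7):dx=+2,dy=+8->C; (4,8):dx=+5,dy=+4->C
  (4,9):dx=+10,dy=-2->D; (4,10):dx=+8,dy=+6->C; (5,6):dx=+3,dy=+5->C; (5,7):dx=-1,dy=-3->C
  (5,8):dx=+2,dy=-7->D; (5,9):dx=+7,dy=-13->D; (5,10):dx=+5,dy=-5->D; (6,7):dx=-4,dy=-8->C
  (6,8):dx=-1,dy=-12->C; (6,9):dx=+4,dy=-18->D; (6,10):dx=+2,dy=-10->D; (7,8):dx=+3,dy=-4->D
  (7,9):dx=+8,dy=-10->D; (7,10):dx=+6,dy=-2->D; (8,9):dx=+5,dy=-6->D; (8,10):dx=+3,dy=+2->C
  (9,10):dx=-2,dy=+8->D
Step 2: C = 18, D = 27, total pairs = 45.
Step 3: tau = (C - D)/(n(n-1)/2) = (18 - 27)/45 = -0.200000.
Step 4: Exact two-sided p-value (enumerate n! = 3628800 permutations of y under H0): p = 0.484313.
Step 5: alpha = 0.1. fail to reject H0.

tau_b = -0.2000 (C=18, D=27), p = 0.484313, fail to reject H0.


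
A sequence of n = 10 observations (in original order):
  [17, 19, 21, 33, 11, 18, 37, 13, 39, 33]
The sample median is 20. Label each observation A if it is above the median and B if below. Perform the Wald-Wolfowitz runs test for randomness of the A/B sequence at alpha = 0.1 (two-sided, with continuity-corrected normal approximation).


Step 1: Compute median = 20; label A = above, B = below.
Labels in order: BBAABBABAA  (n_A = 5, n_B = 5)
Step 2: Count runs R = 6.
Step 3: Under H0 (random ordering), E[R] = 2*n_A*n_B/(n_A+n_B) + 1 = 2*5*5/10 + 1 = 6.0000.
        Var[R] = 2*n_A*n_B*(2*n_A*n_B - n_A - n_B) / ((n_A+n_B)^2 * (n_A+n_B-1)) = 2000/900 = 2.2222.
        SD[R] = 1.4907.
Step 4: R = E[R], so z = 0 with no continuity correction.
Step 5: Two-sided p-value via normal approximation = 2*(1 - Phi(|z|)) = 1.000000.
Step 6: alpha = 0.1. fail to reject H0.

R = 6, z = 0.0000, p = 1.000000, fail to reject H0.


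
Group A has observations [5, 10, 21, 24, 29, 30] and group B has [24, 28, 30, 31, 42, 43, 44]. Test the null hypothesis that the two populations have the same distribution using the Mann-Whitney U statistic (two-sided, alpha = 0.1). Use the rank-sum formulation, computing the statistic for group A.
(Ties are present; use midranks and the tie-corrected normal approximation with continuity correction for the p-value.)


Step 1: Combine and sort all 13 observations; assign midranks.
sorted (value, group): (5,X), (10,X), (21,X), (24,X), (24,Y), (28,Y), (29,X), (30,X), (30,Y), (31,Y), (42,Y), (43,Y), (44,Y)
ranks: 5->1, 10->2, 21->3, 24->4.5, 24->4.5, 28->6, 29->7, 30->8.5, 30->8.5, 31->10, 42->11, 43->12, 44->13
Step 2: Rank sum for X: R1 = 1 + 2 + 3 + 4.5 + 7 + 8.5 = 26.
Step 3: U_X = R1 - n1(n1+1)/2 = 26 - 6*7/2 = 26 - 21 = 5.
       U_Y = n1*n2 - U_X = 42 - 5 = 37.
Step 4: Ties are present, so use the tie-corrected normal approximation (with continuity correction) for the p-value.
Step 5: p-value = 0.026392; compare to alpha = 0.1. reject H0.

U_X = 5, p = 0.026392, reject H0 at alpha = 0.1.


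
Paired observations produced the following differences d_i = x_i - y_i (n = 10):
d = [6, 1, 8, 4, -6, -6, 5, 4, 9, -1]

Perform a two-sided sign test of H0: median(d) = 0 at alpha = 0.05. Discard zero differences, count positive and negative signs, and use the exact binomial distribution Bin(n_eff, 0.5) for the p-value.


Step 1: Discard zero differences. Original n = 10; n_eff = number of nonzero differences = 10.
Nonzero differences (with sign): +6, +1, +8, +4, -6, -6, +5, +4, +9, -1
Step 2: Count signs: positive = 7, negative = 3.
Step 3: Under H0: P(positive) = 0.5, so the number of positives S ~ Bin(10, 0.5).
Step 4: Two-sided exact p-value = sum of Bin(10,0.5) probabilities at or below the observed probability = 0.343750.
Step 5: alpha = 0.05. fail to reject H0.

n_eff = 10, pos = 7, neg = 3, p = 0.343750, fail to reject H0.
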